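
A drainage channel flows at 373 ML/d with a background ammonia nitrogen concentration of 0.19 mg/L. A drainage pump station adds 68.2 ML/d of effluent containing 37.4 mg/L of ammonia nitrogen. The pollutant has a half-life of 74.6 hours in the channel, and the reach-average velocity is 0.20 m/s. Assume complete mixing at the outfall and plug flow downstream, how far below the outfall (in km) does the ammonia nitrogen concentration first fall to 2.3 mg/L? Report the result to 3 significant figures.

73.5 km

Mass balance: C = (373.0·0.1900 + 68.20·37.40) / 441.2 = 2622/441.2 = 5.942 mg/L.
Half-life 74.6 h → k = ln 2 / 74.6 = 0.009292 h⁻¹ = 0.2230 d⁻¹.
Set 5.942·exp(−k·t) = 2.3 → t = ln(5.942/2.3)/k = 367700 s = 102.1 h.
Distance = v·t = 0.20·367700 = 73550 m = 73.55 km.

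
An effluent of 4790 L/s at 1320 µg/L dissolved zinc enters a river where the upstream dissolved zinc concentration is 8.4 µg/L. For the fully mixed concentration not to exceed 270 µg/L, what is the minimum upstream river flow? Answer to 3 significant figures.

19200 L/s

Set C_mix = 270: (Q·8.400 + 4790·1320) / (Q + 4790) = 270
→ Q = 4790·(1320 − 270)/(270 − 8.400) = 19230 L/s.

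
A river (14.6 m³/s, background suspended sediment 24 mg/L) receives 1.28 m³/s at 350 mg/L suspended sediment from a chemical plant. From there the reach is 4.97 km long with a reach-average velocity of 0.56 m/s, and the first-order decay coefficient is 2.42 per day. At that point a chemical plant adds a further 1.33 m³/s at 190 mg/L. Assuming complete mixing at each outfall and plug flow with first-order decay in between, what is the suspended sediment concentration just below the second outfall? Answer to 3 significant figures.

Flow-weighted average: C = (14.60·24.00 + 1.280·350.0) / 15.88 = 798.4/15.88 = 50.28 mg/L; combined flow 15.88 m³/s.
Travel time t = 4.97·1000 / 0.56 = 8875 s = 2.465 h.
Decay over the reach: 50.28·exp(−kt) = 50.28·0.7799 = 39.21 mg/L.
Second outfall: C = (15.88·39.21 + 1.330·190.0)/17.21 = 50.86 mg/L.

50.9 mg/L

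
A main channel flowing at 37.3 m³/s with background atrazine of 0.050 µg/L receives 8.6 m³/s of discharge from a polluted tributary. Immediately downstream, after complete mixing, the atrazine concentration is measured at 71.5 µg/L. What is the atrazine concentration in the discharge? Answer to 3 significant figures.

381 µg/L

Mass balance: 37.30·0.05000 + 8.600·Cₑ = 45.90·71.50
→ Cₑ = (45.90·71.50 − 37.30·0.05000) / 8.600 = 381.4 µg/L.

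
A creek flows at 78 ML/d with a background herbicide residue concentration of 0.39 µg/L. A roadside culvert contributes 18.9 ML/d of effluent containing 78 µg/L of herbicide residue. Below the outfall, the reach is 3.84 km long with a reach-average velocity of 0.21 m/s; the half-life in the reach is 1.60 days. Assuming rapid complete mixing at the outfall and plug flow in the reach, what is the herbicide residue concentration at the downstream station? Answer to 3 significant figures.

Mass balance: C = (78.00·0.3900 + 18.90·78.00) / 96.90 = 1505/96.90 = 15.53 µg/L.
Travel time t = 3.84·1000 / 0.21 = 18290 s = 5.079 h.
Half-life 1.60 d → k = ln 2 / 1.60 = 0.4332 d⁻¹.
Applying C = C₀e^(−kt): 15.53 × 0.9124 = 14.17 µg/L.

14.2 µg/L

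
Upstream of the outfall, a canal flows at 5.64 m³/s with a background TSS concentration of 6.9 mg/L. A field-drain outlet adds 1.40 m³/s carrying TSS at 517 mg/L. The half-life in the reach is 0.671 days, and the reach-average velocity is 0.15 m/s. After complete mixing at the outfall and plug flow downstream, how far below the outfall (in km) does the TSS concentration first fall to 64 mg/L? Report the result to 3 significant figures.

Conservation of mass: C = (5.640·6.900 + 1.400·517.0) / 7.040 = 762.7/7.040 = 108.3 mg/L.
Half-life 0.671 d → k = ln 2 / 0.671 = 1.033 d⁻¹.
Set 108.3·exp(−k·t) = 64 → t = ln(108.3/64)/k = 44030 s = 12.23 h.
Distance = v·t = 0.15·44030 = 6604 m = 6.604 km.

6.60 km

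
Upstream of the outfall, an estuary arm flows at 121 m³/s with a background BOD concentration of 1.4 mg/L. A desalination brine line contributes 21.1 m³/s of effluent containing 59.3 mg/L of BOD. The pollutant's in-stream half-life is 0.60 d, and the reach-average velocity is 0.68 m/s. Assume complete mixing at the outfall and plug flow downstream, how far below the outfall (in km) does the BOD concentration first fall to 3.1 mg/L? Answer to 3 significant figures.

59.5 km

Mass balance: C = (121.0·1.400 + 21.10·59.30) / 142.1 = 1421/142.1 = 9.997 mg/L.
Half-life 0.60 d → k = ln 2 / 0.60 = 1.155 d⁻¹.
Set 9.997·exp(−k·t) = 3.1 → t = ln(9.997/3.1)/k = 87570 s = 24.33 h.
Distance = v·t = 0.68·87570 = 59550 m = 59.55 km.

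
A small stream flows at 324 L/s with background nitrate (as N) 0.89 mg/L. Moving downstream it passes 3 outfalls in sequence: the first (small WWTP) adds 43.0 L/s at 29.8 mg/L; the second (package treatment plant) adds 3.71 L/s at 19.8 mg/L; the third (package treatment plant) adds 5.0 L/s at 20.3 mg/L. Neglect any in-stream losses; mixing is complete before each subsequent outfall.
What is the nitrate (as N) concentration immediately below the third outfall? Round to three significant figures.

Outfall 1: combined Q = 367.0 L/s; C = (324.0·0.8900 + 43.00·29.80)/367.0 = 4.277 mg/L.
Outfall 2: combined Q = 370.7 L/s; C = (367.0·4.277 + 3.710·19.80)/370.7 = 4.433 mg/L.
Outfall 3: combined Q = 375.7 L/s; C = (370.7·4.433 + 5.000·20.30)/375.7 = 4.644 mg/L.

4.64 mg/L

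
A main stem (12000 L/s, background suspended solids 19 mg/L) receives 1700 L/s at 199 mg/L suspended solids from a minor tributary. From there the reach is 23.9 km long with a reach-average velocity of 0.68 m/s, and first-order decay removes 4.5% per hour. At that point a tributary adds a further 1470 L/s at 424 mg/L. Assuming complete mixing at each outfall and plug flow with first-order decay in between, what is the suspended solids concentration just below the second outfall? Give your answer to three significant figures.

64.9 mg/L

After mixing, C = (12000·19.00 + 1700·199.0) / 13700 = 566300/13700 = 41.34 mg/L; combined flow 13700 L/s.
Travel time t = 23.9·1000 / 0.68 = 35150 s = 9.763 h.
4.5%/h lost → k = −ln(1 − 0.045) = 0.04604 h⁻¹.
Decay over the reach: 41.34·exp(−kt) = 41.34·0.6379 = 26.37 mg/L.
Second outfall: C = (13700·26.37 + 1470·424.0)/15170 = 64.90 mg/L.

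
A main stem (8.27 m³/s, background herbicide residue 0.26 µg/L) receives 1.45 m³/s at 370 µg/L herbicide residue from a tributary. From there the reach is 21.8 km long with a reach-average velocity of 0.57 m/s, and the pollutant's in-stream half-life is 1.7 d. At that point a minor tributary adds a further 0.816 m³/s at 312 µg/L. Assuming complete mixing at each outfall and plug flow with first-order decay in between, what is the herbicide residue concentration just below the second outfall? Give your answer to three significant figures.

Mass balance: C = (8.270·0.2600 + 1.450·370.0) / 9.720 = 538.7/9.720 = 55.42 µg/L; combined flow 9.720 m³/s.
Travel time t = 21.8·1000 / 0.57 = 38250 s = 10.62 h.
Half-life 1.7 d → k = ln 2 / 1.7 = 0.4077 d⁻¹.
After decay, C = 55.42 × e^(−kt) = 55.42 × 0.8349 = 46.27 µg/L.
At the second outfall, C = (9.720·46.27 + 0.8160·312.0) / (9.720 + 0.8160) = 66.85 µg/L.

66.8 µg/L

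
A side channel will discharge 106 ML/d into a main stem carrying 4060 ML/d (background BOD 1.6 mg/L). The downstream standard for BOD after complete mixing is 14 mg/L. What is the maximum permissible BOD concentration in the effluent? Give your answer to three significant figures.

At the limit, (Qr·Cr + Qe·Cₑ)/(Qr + Qe) = 14:
Cₑ = (4166·14 − 4060·1.600) / 106.0 = 488.9 mg/L.

489 mg/L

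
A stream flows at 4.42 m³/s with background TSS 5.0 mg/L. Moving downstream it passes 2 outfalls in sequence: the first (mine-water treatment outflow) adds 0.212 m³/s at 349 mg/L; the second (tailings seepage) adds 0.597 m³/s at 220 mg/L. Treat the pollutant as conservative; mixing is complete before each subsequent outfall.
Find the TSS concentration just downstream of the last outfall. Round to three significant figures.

43.5 mg/L

After outfall 1: Q = 4.420 + 0.2120 = 4.632 m³/s; C = (4.420·5.000 + 0.2120·349.0)/4.632 = 20.74 mg/L.
After outfall 2: Q = 4.632 + 0.5970 = 5.229 m³/s; C = (4.632·20.74 + 0.5970·220.0)/5.229 = 43.49 mg/L.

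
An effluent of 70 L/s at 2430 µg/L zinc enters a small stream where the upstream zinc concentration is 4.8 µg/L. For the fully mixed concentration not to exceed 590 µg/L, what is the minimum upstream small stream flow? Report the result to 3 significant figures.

220 L/s

Set C_mix = 590: (Q·4.800 + 70.00·2430) / (Q + 70.00) = 590
→ Q = 70.00·(2430 − 590)/(590 − 4.800) = 220.1 L/s.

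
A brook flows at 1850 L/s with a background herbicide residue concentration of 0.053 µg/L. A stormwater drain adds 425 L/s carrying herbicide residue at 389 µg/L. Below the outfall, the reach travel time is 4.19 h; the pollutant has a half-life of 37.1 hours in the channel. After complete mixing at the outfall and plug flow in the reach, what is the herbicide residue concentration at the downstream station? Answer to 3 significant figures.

67.2 µg/L

After mixing, C = (1850·0.05300 + 425.0·389.0) / 2275 = 165400/2275 = 72.71 µg/L.
Half-life 37.1 h → k = ln 2 / 37.1 = 0.01868 h⁻¹ = 0.4484 d⁻¹.
After decay, C = 72.71 × e^(−kt) = 72.71 × 0.9247 = 67.24 µg/L.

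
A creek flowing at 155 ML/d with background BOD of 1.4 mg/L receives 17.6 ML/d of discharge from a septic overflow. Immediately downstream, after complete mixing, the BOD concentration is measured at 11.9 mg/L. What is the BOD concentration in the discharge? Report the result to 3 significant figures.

Mass balance: 155.0·1.400 + 17.60·Cₑ = 172.6·11.90
→ Cₑ = (172.6·11.90 − 155.0·1.400) / 17.60 = 104.4 mg/L.

104 mg/L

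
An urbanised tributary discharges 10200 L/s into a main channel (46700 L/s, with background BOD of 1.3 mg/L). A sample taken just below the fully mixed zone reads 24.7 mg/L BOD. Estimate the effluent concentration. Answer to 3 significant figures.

Mass balance: 46700·1.300 + 10200·Cₑ = 56900·24.70
→ Cₑ = (56900·24.70 − 46700·1.300) / 10200 = 131.8 mg/L.

132 mg/L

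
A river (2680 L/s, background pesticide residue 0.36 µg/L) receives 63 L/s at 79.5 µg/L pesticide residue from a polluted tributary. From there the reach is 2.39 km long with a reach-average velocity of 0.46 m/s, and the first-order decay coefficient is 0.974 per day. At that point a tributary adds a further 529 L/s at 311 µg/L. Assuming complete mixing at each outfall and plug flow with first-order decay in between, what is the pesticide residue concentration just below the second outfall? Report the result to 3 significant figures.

Flow-weighted average: C = (2680·0.3600 + 63.00·79.50) / 2743 = 5973/2743 = 2.178 µg/L; combined flow 2743 L/s.
Travel time t = 2.39·1000 / 0.46 = 5196 s = 1.443 h.
After decay, C = 2.178 × e^(−kt) = 2.178 × 0.9431 = 2.054 µg/L.
Second outfall: C = (2743·2.054 + 529.0·311.0)/3272 = 52.00 µg/L.

52.0 µg/L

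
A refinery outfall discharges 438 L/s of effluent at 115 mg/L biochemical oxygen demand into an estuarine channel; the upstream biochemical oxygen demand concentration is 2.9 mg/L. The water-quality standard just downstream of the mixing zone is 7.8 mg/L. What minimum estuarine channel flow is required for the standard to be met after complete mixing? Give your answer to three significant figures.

Set C_mix = 7.8: (Q·2.900 + 438.0·115.0) / (Q + 438.0) = 7.8
→ Q = 438.0·(115.0 − 7.8)/(7.8 − 2.900) = 9582 L/s.

9580 L/s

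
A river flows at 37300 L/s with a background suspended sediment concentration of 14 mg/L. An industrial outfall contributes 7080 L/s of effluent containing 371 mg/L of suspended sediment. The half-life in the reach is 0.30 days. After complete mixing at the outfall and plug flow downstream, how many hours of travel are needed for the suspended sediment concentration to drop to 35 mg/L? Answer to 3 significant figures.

7.34 h

Flow-weighted average: C = (37300·14.00 + 7080·371.0) / 44380 = 3149000/44380 = 70.95 mg/L.
Half-life 0.30 d → k = ln 2 / 0.30 = 2.310 d⁻¹.
70.95·exp(−k·t) = 35 → t = ln(70.95/35)/k = 26430 s = 7.340 h.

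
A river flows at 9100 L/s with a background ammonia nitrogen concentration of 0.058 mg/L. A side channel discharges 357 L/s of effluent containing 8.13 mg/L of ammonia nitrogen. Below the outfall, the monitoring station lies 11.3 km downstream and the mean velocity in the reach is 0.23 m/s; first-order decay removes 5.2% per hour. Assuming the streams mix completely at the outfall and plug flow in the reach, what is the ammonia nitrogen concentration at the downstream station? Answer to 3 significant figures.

Mixed concentration C = ΣQC/ΣQ = (9100·0.05800 + 357.0·8.130) / 9457 = 3430/9457 = 0.3627 mg/L.
Travel time t = 11.3·1000 / 0.23 = 49130 s = 13.65 h.
5.2%/h lost → k = −ln(1 − 0.052) = 0.05340 h⁻¹.
Applying C = C₀e^(−kt): 0.3627 × 0.4825 = 0.1750 mg/L.

0.175 mg/L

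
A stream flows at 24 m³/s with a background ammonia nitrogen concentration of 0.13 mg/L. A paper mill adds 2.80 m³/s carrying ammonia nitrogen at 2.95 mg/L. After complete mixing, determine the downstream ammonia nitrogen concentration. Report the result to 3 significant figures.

0.425 mg/L

After mixing, C = (24.00·0.1300 + 2.800·2.950) / 26.80 = 11.38/26.80 = 0.4246 mg/L.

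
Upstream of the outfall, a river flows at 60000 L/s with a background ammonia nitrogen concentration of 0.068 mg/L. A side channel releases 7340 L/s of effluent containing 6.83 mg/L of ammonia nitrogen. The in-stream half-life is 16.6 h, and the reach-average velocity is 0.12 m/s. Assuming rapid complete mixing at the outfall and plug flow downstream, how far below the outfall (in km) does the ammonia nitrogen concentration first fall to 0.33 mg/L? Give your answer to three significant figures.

After mixing, C = (60000·0.06800 + 7340·6.830) / 67340 = 54210/67340 = 0.8051 mg/L.
Half-life 16.6 h → k = ln 2 / 16.6 = 0.04176 h⁻¹ = 1.002 d⁻¹.
Set 0.8051·exp(−k·t) = 0.33 → t = ln(0.8051/0.33)/k = 76890 s = 21.36 h.
Distance = v·t = 0.12·76890 = 9227 m = 9.227 km.

9.23 km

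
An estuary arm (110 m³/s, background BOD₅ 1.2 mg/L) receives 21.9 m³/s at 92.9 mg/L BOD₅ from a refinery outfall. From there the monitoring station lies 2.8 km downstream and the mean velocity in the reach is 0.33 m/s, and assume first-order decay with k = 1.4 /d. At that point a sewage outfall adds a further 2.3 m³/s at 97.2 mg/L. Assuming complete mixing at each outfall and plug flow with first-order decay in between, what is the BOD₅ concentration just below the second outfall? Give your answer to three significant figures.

Mass balance: C = (110.0·1.200 + 21.90·92.90) / 131.9 = 2167/131.9 = 16.43 mg/L; combined flow 131.9 m³/s.
Travel time t = 2.8·1000 / 0.33 = 8485 s = 2.357 h.
Applying C = C₀e^(−kt): 16.43 × 0.8715 = 14.32 mg/L.
Second outfall: C = (131.9·14.32 + 2.300·97.20)/134.2 = 15.74 mg/L.

15.7 mg/L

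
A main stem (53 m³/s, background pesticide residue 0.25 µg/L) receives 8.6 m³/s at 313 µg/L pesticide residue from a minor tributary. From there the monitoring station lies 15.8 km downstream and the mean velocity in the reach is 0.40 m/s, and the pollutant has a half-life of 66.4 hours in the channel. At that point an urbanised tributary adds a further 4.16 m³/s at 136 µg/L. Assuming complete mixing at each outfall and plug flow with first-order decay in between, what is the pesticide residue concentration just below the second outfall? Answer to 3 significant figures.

Flow-weighted average: C = (53.00·0.2500 + 8.600·313.0) / 61.60 = 2705/61.60 = 43.91 µg/L; combined flow 61.60 m³/s.
Travel time t = 15.8·1000 / 0.40 = 39500 s = 10.97 h.
Half-life 66.4 h → k = ln 2 / 66.4 = 0.01044 h⁻¹ = 0.2505 d⁻¹.
First-order decay: C = 43.91·exp(−k·t) = 43.91·0.8918 = 39.16 µg/L.
At the second outfall, C = (61.60·39.16 + 4.160·136.0) / (61.60 + 4.160) = 45.29 µg/L.

45.3 µg/L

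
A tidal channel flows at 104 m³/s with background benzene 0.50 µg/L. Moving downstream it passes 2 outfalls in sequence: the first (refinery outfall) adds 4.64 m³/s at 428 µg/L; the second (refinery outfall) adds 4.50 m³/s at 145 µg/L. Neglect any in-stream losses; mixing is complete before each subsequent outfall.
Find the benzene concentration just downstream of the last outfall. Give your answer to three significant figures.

Below outfall 1: Q → 108.6 m³/s, C = (104.0·0.5000 + 4.640·428.0)/108.6 = 18.76 µg/L.
Below outfall 2: Q → 113.1 m³/s, C = (108.6·18.76 + 4.500·145.0)/113.1 = 23.78 µg/L.

23.8 µg/L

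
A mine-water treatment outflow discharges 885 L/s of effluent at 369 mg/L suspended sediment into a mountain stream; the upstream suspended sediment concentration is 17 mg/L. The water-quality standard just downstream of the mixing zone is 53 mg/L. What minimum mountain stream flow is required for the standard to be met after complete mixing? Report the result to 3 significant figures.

7770 L/s

Set C_mix = 53: (Q·17.00 + 885.0·369.0) / (Q + 885.0) = 53
→ Q = 885.0·(369.0 − 53)/(53 − 17.00) = 7768 L/s.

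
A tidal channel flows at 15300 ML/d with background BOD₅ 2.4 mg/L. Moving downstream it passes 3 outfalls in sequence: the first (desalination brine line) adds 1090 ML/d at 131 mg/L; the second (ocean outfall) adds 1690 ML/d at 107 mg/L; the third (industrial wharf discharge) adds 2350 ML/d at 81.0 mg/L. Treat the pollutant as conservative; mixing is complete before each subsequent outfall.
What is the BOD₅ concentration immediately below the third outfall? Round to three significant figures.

27.0 mg/L

Below outfall 1: Q → 16390 ML/d, C = (15300·2.400 + 1090·131.0)/16390 = 10.95 mg/L.
Below outfall 2: Q → 18080 ML/d, C = (16390·10.95 + 1690·107.0)/18080 = 19.93 mg/L.
Below outfall 3: Q → 20430 ML/d, C = (18080·19.93 + 2350·81.00)/20430 = 26.95 mg/L.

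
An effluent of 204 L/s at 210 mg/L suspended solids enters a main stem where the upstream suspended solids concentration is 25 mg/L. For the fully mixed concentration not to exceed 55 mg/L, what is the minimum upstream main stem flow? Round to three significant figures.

Set C_mix = 55: (Q·25.00 + 204.0·210.0) / (Q + 204.0) = 55
→ Q = 204.0·(210.0 − 55)/(55 − 25.00) = 1054 L/s.

1050 L/s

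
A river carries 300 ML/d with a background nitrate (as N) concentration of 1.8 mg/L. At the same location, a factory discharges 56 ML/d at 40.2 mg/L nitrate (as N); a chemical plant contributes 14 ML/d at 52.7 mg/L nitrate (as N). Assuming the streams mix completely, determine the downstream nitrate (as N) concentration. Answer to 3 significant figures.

Mixed concentration C = ΣQC/ΣQ = (300.0·1.800 + 56.00·40.20 + 14.00·52.70) / 370.0 = 3529/370.0 = 9.538 mg/L.

9.54 mg/L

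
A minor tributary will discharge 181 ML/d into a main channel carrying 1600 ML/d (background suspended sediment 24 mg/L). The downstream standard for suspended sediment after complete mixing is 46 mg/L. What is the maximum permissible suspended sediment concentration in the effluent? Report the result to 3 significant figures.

240 mg/L

At the limit, (Qr·Cr + Qe·Cₑ)/(Qr + Qe) = 46:
Cₑ = (1781·46 − 1600·24.00) / 181.0 = 240.5 mg/L.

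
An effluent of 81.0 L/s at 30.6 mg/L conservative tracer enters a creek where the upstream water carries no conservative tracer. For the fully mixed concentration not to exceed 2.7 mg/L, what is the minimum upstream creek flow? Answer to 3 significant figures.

Set C_mix = 2.7: (Q·0 + 81.00·30.60) / (Q + 81.00) = 2.7
→ Q = 81.00·(30.60 − 2.7)/(2.7 − 0) = 837.0 L/s.

837 L/s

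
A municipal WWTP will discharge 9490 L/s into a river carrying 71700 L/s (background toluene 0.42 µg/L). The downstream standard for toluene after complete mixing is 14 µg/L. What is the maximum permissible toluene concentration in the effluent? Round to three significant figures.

117 µg/L

At the limit, (Qr·Cr + Qe·Cₑ)/(Qr + Qe) = 14:
Cₑ = (81190·14 − 71700·0.4200) / 9490 = 116.6 µg/L.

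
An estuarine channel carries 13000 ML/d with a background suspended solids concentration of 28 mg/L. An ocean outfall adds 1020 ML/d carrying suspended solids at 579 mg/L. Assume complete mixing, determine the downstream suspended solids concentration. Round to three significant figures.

68.1 mg/L

Conservation of mass: C = (13000·28.00 + 1020·579.0) / 14020 = 954600/14020 = 68.09 mg/L.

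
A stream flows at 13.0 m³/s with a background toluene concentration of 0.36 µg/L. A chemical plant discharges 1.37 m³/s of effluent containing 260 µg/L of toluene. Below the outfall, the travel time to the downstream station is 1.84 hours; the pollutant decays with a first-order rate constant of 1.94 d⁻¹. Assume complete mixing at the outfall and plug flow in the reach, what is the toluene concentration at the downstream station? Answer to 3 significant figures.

Flow-weighted average: C = (13.00·0.3600 + 1.370·260.0) / 14.37 = 360.9/14.37 = 25.11 µg/L.
Decay over the reach: 25.11·exp(−kt) = 25.11·0.8618 = 21.64 µg/L.

21.6 µg/L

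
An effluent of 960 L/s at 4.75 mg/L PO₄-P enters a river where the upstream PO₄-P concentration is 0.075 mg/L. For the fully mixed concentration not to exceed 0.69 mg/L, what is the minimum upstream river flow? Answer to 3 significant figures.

6340 L/s

Set C_mix = 0.69: (Q·0.07500 + 960.0·4.750) / (Q + 960.0) = 0.69
→ Q = 960.0·(4.750 − 0.69)/(0.69 − 0.07500) = 6338 L/s.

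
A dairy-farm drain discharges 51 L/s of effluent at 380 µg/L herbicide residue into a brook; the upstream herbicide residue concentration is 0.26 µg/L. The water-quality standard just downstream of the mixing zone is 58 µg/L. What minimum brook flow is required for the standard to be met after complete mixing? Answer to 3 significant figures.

284 L/s

Set C_mix = 58: (Q·0.2600 + 51.00·380.0) / (Q + 51.00) = 58
→ Q = 51.00·(380.0 − 58)/(58 − 0.2600) = 284.4 L/s.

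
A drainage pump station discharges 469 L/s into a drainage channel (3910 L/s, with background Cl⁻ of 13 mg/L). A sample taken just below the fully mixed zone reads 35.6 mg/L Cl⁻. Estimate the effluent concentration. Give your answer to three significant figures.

Mass balance: 3910·13.00 + 469.0·Cₑ = 4379·35.60
→ Cₑ = (4379·35.60 − 3910·13.00) / 469.0 = 224.0 mg/L.

224 mg/L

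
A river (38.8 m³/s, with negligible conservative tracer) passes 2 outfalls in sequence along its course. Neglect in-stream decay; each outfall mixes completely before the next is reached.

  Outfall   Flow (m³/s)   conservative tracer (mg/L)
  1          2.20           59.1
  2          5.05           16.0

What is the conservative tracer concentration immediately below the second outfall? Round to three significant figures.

4.58 mg/L

Outfall 1: combined Q = 41.00 m³/s; C = (38.80·0 + 2.200·59.10)/41.00 = 3.171 mg/L.
Outfall 2: combined Q = 46.05 m³/s; C = (41.00·3.171 + 5.050·16.00)/46.05 = 4.578 mg/L.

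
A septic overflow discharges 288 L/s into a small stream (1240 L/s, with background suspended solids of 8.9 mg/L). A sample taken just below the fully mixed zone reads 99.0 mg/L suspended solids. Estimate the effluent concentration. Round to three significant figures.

Mass balance: 1240·8.900 + 288.0·Cₑ = 1528·99.00
→ Cₑ = (1528·99.00 − 1240·8.900) / 288.0 = 486.9 mg/L.

487 mg/L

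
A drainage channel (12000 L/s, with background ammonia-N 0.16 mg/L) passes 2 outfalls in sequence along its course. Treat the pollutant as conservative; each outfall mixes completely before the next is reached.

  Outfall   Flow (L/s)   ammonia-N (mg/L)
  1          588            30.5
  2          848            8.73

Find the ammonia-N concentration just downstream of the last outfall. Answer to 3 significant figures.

2.03 mg/L

After outfall 1: Q = 12000 + 588.0 = 12590 L/s; C = (12000·0.1600 + 588.0·30.50)/12590 = 1.577 mg/L.
After outfall 2: Q = 12590 + 848.0 = 13440 L/s; C = (12590·1.577 + 848.0·8.730)/13440 = 2.029 mg/L.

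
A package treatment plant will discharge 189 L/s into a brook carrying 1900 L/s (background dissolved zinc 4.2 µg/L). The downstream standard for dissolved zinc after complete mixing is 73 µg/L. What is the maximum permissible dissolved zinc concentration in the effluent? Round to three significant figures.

At the limit, (Qr·Cr + Qe·Cₑ)/(Qr + Qe) = 73:
Cₑ = (2089·73 − 1900·4.200) / 189.0 = 764.6 µg/L.

765 µg/L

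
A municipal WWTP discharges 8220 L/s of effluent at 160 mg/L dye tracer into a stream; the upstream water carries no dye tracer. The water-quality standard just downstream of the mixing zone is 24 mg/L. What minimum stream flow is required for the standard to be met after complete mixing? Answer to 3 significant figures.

Set C_mix = 24: (Q·0 + 8220·160.0) / (Q + 8220) = 24
→ Q = 8220·(160.0 − 24)/(24 − 0) = 46580 L/s.

46600 L/s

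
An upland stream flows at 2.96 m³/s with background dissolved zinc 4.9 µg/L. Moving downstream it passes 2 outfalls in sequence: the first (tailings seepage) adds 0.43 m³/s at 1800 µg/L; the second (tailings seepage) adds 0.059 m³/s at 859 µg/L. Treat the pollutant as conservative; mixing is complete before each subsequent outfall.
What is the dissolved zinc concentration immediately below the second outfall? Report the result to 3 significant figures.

243 µg/L

Below outfall 1: Q → 3.390 m³/s, C = (2.960·4.900 + 0.4300·1800)/3.390 = 232.6 µg/L.
Below outfall 2: Q → 3.449 m³/s, C = (3.390·232.6 + 0.05900·859.0)/3.449 = 243.3 µg/L.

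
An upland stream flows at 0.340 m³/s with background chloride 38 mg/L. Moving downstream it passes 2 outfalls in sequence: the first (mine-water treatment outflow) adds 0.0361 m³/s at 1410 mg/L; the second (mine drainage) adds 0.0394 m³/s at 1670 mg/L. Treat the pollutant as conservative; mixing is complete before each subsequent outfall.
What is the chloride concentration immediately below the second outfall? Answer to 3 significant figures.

312 mg/L

After outfall 1: Q = 0.3400 + 0.03610 = 0.3761 m³/s; C = (0.3400·38.00 + 0.03610·1410)/0.3761 = 169.7 mg/L.
After outfall 2: Q = 0.3761 + 0.03940 = 0.4155 m³/s; C = (0.3761·169.7 + 0.03940·1670)/0.4155 = 312.0 mg/L.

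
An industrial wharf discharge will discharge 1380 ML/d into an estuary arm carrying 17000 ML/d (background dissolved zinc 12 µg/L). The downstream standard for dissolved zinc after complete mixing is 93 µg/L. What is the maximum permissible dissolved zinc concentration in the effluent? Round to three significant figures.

1090 µg/L

At the limit, (Qr·Cr + Qe·Cₑ)/(Qr + Qe) = 93:
Cₑ = (18380·93 − 17000·12.00) / 1380 = 1091 µg/L.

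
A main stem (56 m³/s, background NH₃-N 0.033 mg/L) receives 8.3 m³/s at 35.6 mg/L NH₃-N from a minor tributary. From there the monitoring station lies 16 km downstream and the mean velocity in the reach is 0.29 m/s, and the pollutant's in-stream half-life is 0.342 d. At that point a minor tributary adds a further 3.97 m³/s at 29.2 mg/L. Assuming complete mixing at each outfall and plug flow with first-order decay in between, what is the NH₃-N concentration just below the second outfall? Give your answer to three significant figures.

2.89 mg/L

Flow-weighted average: C = (56.00·0.03300 + 8.300·35.60) / 64.30 = 297.3/64.30 = 4.624 mg/L; combined flow 64.30 m³/s.
Travel time t = 16·1000 / 0.29 = 55170 s = 15.33 h.
Half-life 0.342 d → k = ln 2 / 0.342 = 2.027 d⁻¹.
After decay, C = 4.624 × e^(−kt) = 4.624 × 0.2741 = 1.268 mg/L.
Second outfall: C = (64.30·1.268 + 3.970·29.20)/68.27 = 2.892 mg/L.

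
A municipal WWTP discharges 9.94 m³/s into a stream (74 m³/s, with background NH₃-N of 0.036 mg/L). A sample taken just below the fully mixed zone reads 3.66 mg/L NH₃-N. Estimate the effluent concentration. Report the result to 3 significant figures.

Mass balance: 74.00·0.03600 + 9.940·Cₑ = 83.94·3.660
→ Cₑ = (83.94·3.660 − 74.00·0.03600) / 9.940 = 30.64 mg/L.

30.6 mg/L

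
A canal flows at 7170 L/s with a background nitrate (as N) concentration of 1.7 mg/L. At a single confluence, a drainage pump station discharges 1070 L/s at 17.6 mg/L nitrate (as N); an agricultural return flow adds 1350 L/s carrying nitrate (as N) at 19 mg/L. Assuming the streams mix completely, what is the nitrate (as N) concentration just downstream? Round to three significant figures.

5.91 mg/L

Mass balance: C = (7170·1.700 + 1070·17.60 + 1350·19.00) / 9590 = 56670/9590 = 5.909 mg/L.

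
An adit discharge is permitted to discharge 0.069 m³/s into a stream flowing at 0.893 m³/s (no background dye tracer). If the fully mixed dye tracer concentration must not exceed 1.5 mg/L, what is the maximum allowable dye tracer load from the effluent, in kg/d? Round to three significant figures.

Mass balance at the limit: 0.8930·0 + 0.06900·Cₑ = 0.9620·1.5 → Cₑ = 20.91 mg/L.
Load = 0.06900 m³/s × 20.91 g/m³ × 86 400 s/d = 124.7 kg/d.

125 kg/d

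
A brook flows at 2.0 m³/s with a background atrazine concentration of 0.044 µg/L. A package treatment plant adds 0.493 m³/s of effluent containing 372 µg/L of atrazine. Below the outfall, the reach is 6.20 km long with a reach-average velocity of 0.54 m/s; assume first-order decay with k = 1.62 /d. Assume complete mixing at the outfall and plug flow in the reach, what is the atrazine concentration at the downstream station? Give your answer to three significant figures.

Flow-weighted average: C = (2.000·0.04400 + 0.4930·372.0) / 2.493 = 183.5/2.493 = 73.60 µg/L.
Travel time t = 6.20·1000 / 0.54 = 11480 s = 3.189 h.
After decay, C = 73.60 × e^(−kt) = 73.60 × 0.8063 = 59.34 µg/L.

59.3 µg/L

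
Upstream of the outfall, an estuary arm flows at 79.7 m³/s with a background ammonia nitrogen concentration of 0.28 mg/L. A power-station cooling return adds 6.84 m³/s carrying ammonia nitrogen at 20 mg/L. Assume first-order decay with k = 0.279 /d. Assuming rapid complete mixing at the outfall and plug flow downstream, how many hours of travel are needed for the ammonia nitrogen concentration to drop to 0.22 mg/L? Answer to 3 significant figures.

After mixing, C = (79.70·0.2800 + 6.840·20.00) / 86.54 = 159.1/86.54 = 1.839 mg/L.
1.839·exp(−k·t) = 0.22 → t = ln(1.839/0.22)/k = 657500 s = 182.6 h.

183 h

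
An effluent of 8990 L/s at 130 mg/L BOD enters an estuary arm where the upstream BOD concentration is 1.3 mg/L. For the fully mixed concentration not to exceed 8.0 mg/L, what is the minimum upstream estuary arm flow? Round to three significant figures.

Set C_mix = 8.0: (Q·1.300 + 8990·130.0) / (Q + 8990) = 8.0
→ Q = 8990·(130.0 − 8.0)/(8.0 − 1.300) = 163700 L/s.

164000 L/s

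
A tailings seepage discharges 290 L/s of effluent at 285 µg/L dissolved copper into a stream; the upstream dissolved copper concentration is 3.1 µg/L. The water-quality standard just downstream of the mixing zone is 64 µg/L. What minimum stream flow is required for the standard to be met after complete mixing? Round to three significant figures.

Set C_mix = 64: (Q·3.100 + 290.0·285.0) / (Q + 290.0) = 64
→ Q = 290.0·(285.0 − 64)/(64 − 3.100) = 1052 L/s.

1050 L/s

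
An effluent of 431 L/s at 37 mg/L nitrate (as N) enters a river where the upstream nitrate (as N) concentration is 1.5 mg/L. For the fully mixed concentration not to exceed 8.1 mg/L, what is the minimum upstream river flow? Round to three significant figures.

1890 L/s

Set C_mix = 8.1: (Q·1.500 + 431.0·37.00) / (Q + 431.0) = 8.1
→ Q = 431.0·(37.00 − 8.1)/(8.1 − 1.500) = 1887 L/s.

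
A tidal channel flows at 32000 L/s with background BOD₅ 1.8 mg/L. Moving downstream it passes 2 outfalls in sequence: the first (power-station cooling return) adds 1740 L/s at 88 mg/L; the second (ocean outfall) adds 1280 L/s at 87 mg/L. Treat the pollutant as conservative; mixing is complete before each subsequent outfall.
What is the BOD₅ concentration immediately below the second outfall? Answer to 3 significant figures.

9.20 mg/L

After outfall 1: Q = 32000 + 1740 = 33740 L/s; C = (32000·1.800 + 1740·88.00)/33740 = 6.245 mg/L.
After outfall 2: Q = 33740 + 1280 = 35020 L/s; C = (33740·6.245 + 1280·87.00)/35020 = 9.197 mg/L.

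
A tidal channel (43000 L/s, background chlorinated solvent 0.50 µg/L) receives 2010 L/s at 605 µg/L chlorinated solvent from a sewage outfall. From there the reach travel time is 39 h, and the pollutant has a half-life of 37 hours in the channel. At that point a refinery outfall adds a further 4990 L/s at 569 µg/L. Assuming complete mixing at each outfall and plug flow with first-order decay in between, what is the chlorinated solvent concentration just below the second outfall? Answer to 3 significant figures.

68.7 µg/L

Flow-weighted average: C = (43000·0.5000 + 2010·605.0) / 45010 = 1238000/45010 = 27.50 µg/L; combined flow 45010 L/s.
Half-life 37 h → k = ln 2 / 37 = 0.01873 h⁻¹ = 0.4496 d⁻¹.
After decay, C = 27.50 × e^(−kt) = 27.50 × 0.4816 = 13.24 µg/L.
At the second outfall, C = (45010·13.24 + 4990·569.0) / (45010 + 4990) = 68.71 µg/L.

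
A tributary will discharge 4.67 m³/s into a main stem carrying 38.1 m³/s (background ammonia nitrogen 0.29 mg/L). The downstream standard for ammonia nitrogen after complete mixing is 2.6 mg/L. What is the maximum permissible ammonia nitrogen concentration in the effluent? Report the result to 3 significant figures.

21.4 mg/L

At the limit, (Qr·Cr + Qe·Cₑ)/(Qr + Qe) = 2.6:
Cₑ = (42.77·2.6 − 38.10·0.2900) / 4.670 = 21.45 mg/L.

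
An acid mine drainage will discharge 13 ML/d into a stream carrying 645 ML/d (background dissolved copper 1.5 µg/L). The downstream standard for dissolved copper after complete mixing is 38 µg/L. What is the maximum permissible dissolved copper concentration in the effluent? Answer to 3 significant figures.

1850 µg/L

At the limit, (Qr·Cr + Qe·Cₑ)/(Qr + Qe) = 38:
Cₑ = (658.0·38 − 645.0·1.500) / 13.00 = 1849 µg/L.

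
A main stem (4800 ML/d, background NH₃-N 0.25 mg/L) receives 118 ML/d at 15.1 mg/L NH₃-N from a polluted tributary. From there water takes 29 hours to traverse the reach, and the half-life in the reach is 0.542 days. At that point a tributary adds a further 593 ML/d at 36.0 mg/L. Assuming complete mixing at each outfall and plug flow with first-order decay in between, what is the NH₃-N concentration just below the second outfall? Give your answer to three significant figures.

3.99 mg/L

After mixing, C = (4800·0.2500 + 118.0·15.10) / 4918 = 2982/4918 = 0.6063 mg/L; combined flow 4918 ML/d.
Half-life 0.542 d → k = ln 2 / 0.542 = 1.279 d⁻¹.
First-order decay: C = 0.6063·exp(−k·t) = 0.6063·0.2132 = 0.1293 mg/L.
Second outfall: C = (4918·0.1293 + 593.0·36.00)/5511 = 3.989 mg/L.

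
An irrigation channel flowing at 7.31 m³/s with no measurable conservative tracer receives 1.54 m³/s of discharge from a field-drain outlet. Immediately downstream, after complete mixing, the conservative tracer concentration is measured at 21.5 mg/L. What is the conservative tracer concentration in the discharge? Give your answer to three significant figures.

124 mg/L

Mass balance: 7.310·0 + 1.540·Cₑ = 8.850·21.50
→ Cₑ = (8.850·21.50 − 7.310·0) / 1.540 = 123.6 mg/L.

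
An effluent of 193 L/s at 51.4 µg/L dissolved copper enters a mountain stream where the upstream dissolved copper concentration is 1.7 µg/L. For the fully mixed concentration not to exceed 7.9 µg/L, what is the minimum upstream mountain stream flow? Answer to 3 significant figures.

1350 L/s

Set C_mix = 7.9: (Q·1.700 + 193.0·51.40) / (Q + 193.0) = 7.9
→ Q = 193.0·(51.40 − 7.9)/(7.9 − 1.700) = 1354 L/s.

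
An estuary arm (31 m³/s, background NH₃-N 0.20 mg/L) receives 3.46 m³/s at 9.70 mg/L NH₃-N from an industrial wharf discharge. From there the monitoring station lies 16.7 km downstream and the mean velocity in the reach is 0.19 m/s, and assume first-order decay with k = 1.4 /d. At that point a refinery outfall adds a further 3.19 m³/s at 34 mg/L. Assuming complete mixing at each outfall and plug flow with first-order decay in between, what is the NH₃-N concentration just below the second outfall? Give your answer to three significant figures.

Conservation of mass: C = (31.00·0.2000 + 3.460·9.700) / 34.46 = 39.76/34.46 = 1.154 mg/L; combined flow 34.46 m³/s.
Travel time t = 16.7·1000 / 0.19 = 87890 s = 24.42 h.
Applying C = C₀e^(−kt): 1.154 × 0.2407 = 0.2777 mg/L.
Second outfall: C = (34.46·0.2777 + 3.190·34.00)/37.65 = 3.135 mg/L.

3.13 mg/L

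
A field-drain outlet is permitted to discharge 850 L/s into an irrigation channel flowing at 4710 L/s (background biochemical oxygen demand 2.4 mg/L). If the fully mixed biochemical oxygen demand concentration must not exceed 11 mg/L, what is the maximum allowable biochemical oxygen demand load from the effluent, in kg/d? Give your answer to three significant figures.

Mass balance at the limit: 4710·2.400 + 850.0·Cₑ = 5560·11 → Cₑ = 58.65 mg/L.
850.0 L/s = 0.8500 m³/s. Load = 0.8500 m³/s × 58.65 g/m³ × 86 400 s/d = 4308 kg/d.

4310 kg/d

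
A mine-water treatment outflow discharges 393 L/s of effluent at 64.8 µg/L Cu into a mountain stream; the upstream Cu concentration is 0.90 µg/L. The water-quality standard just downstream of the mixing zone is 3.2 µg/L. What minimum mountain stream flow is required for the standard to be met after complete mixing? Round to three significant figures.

Set C_mix = 3.2: (Q·0.9000 + 393.0·64.80) / (Q + 393.0) = 3.2
→ Q = 393.0·(64.80 − 3.2)/(3.2 − 0.9000) = 10530 L/s.

10500 L/s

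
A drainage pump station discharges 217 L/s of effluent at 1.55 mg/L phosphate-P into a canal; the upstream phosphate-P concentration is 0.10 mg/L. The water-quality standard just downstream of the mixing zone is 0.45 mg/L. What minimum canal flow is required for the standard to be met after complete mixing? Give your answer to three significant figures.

682 L/s

Set C_mix = 0.45: (Q·0.1000 + 217.0·1.550) / (Q + 217.0) = 0.45
→ Q = 217.0·(1.550 − 0.45)/(0.45 − 0.1000) = 682.0 L/s.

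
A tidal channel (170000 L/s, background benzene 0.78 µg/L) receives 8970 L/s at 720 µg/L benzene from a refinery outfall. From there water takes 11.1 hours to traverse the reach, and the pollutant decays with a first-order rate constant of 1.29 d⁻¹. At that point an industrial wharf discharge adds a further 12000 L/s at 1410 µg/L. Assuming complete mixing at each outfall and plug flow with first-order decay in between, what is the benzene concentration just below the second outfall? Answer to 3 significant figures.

108 µg/L

Flow-weighted average: C = (170000·0.7800 + 8970·720.0) / 179000 = 6591000/179000 = 36.83 µg/L; combined flow 179000 L/s.
Decay over the reach: 36.83·exp(−kt) = 36.83·0.5507 = 20.28 µg/L.
At the second outfall, C = (179000·20.28 + 12000·1410) / (179000 + 12000) = 107.6 µg/L.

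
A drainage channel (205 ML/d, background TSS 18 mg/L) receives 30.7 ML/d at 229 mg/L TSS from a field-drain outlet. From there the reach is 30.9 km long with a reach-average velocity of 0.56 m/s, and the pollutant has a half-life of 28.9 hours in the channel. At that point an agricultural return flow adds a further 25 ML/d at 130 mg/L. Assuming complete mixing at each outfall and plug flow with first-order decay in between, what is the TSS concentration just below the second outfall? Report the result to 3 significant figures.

40.9 mg/L

Mixed concentration C = ΣQC/ΣQ = (205.0·18.00 + 30.70·229.0) / 235.7 = 10720/235.7 = 45.48 mg/L; combined flow 235.7 ML/d.
Travel time t = 30.9·1000 / 0.56 = 55180 s = 15.33 h.
Half-life 28.9 h → k = ln 2 / 28.9 = 0.02398 h⁻¹ = 0.5756 d⁻¹.
Decay over the reach: 45.48·exp(−kt) = 45.48·0.6924 = 31.49 mg/L.
Second outfall: C = (235.7·31.49 + 25.00·130.0)/260.7 = 40.94 mg/L.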